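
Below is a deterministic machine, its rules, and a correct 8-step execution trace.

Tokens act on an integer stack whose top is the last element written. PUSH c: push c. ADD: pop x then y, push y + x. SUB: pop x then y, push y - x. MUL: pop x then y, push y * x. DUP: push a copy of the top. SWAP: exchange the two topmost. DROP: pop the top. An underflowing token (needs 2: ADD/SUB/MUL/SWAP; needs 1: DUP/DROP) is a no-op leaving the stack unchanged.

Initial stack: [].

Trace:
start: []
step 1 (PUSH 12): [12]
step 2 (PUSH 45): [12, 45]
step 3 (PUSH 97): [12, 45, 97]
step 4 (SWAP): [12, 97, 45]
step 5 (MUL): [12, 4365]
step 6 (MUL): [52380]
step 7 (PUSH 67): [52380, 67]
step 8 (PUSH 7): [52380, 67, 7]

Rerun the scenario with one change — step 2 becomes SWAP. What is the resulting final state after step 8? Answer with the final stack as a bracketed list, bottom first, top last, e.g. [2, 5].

(re-executing from step 2 with the substitution; state before step 2: [12])
step 2 (SWAP): [12]
step 3 (PUSH 97): [12, 97]
step 4 (SWAP): [97, 12]
step 5 (MUL): [1164]
step 6 (MUL): [1164]
step 7 (PUSH 67): [1164, 67]
step 8 (PUSH 7): [1164, 67, 7]

[1164, 67, 7]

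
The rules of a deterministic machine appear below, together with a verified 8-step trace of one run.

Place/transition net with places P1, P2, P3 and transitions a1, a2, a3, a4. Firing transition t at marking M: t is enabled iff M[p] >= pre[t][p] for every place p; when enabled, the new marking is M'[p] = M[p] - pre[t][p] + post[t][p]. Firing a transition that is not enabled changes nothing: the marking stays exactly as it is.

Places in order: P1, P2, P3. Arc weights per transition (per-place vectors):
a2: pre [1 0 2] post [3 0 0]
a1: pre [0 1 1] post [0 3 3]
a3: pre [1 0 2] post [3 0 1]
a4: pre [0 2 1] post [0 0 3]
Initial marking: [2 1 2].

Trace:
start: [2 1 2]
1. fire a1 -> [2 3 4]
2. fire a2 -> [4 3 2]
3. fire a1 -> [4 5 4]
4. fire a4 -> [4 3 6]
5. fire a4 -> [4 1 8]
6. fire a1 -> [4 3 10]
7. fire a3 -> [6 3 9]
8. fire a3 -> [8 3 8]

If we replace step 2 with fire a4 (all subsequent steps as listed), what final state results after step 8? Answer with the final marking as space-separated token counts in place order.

6 3 10

(re-executing from step 2 with the substitution; state before step 2: [2 3 4])
2. fire a4 -> [2 1 6]
3. fire a1 -> [2 3 8]
4. fire a4 -> [2 1 10]
5. fire a4 -> [2 1 10]
6. fire a1 -> [2 3 12]
7. fire a3 -> [4 3 11]
8. fire a3 -> [6 3 10]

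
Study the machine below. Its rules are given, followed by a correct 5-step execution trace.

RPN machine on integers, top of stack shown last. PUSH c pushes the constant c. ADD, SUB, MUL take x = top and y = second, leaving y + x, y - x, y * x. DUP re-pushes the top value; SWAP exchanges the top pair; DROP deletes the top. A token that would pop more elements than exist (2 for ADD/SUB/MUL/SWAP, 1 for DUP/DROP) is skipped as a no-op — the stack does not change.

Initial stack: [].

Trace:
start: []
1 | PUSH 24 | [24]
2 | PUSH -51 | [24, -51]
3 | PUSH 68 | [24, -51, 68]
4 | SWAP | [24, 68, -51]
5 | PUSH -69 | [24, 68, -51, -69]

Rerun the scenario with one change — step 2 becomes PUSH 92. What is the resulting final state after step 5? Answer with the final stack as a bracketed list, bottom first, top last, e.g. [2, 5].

(re-executing from step 2 with the substitution; state before step 2: [24])
2 | PUSH 92 | [24, 92]
3 | PUSH 68 | [24, 92, 68]
4 | SWAP | [24, 68, 92]
5 | PUSH -69 | [24, 68, 92, -69]

[24, 68, 92, -69]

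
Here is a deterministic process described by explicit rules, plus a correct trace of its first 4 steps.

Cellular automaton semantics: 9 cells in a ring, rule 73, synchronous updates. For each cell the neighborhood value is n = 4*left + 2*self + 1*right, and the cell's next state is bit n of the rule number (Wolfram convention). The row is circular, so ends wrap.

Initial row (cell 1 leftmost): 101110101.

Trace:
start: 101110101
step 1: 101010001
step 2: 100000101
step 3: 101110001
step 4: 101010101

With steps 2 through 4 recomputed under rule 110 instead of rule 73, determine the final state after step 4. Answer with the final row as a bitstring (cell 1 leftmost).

(re-executing steps 2..4 under rule 110; state before step 2: 101010001)
step 2: 111110011
step 3: 000010110
step 4: 000111110

000111110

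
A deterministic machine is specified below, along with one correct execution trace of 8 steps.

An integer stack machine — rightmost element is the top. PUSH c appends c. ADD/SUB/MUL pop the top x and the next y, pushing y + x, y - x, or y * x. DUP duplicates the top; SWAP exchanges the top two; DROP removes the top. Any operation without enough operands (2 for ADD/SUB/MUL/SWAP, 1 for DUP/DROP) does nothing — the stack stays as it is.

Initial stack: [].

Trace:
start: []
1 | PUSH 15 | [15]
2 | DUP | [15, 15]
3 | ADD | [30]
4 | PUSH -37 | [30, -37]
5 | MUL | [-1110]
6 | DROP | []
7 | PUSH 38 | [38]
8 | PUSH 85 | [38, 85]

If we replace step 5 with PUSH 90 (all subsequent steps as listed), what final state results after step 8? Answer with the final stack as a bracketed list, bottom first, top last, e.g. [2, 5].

(re-executing from step 5 with the substitution; state before step 5: [30, -37])
5 | PUSH 90 | [30, -37, 90]
6 | DROP | [30, -37]
7 | PUSH 38 | [30, -37, 38]
8 | PUSH 85 | [30, -37, 38, 85]

[30, -37, 38, 85]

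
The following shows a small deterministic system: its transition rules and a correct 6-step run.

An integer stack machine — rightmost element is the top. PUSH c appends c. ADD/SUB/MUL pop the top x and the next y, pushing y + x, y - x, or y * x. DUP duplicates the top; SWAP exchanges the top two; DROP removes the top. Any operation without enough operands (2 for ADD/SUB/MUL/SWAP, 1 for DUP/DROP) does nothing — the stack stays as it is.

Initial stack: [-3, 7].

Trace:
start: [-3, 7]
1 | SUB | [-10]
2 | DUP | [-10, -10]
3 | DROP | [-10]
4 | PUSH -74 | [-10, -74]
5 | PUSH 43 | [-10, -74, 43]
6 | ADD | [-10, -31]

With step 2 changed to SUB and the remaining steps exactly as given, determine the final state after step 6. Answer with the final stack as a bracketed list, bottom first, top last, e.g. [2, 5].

[-31]

(re-executing from step 2 with the substitution; state before step 2: [-10])
2 | SUB | [-10]
3 | DROP | []
4 | PUSH -74 | [-74]
5 | PUSH 43 | [-74, 43]
6 | ADD | [-31]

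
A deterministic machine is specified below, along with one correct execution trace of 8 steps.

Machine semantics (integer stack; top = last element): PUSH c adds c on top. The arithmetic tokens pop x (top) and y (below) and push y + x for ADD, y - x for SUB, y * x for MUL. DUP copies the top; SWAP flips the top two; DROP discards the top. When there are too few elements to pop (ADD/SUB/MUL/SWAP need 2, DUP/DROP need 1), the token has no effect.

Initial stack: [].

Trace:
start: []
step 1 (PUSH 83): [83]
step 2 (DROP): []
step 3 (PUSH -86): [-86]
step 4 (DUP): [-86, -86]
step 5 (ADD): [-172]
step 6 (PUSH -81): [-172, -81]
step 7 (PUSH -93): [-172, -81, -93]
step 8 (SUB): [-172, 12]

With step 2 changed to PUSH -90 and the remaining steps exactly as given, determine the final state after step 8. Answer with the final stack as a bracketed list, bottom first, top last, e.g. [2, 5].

[83, -90, -172, 12]

(re-executing from step 2 with the substitution; state before step 2: [83])
step 2 (PUSH -90): [83, -90]
step 3 (PUSH -86): [83, -90, -86]
step 4 (DUP): [83, -90, -86, -86]
step 5 (ADD): [83, -90, -172]
step 6 (PUSH -81): [83, -90, -172, -81]
step 7 (PUSH -93): [83, -90, -172, -81, -93]
step 8 (SUB): [83, -90, -172, 12]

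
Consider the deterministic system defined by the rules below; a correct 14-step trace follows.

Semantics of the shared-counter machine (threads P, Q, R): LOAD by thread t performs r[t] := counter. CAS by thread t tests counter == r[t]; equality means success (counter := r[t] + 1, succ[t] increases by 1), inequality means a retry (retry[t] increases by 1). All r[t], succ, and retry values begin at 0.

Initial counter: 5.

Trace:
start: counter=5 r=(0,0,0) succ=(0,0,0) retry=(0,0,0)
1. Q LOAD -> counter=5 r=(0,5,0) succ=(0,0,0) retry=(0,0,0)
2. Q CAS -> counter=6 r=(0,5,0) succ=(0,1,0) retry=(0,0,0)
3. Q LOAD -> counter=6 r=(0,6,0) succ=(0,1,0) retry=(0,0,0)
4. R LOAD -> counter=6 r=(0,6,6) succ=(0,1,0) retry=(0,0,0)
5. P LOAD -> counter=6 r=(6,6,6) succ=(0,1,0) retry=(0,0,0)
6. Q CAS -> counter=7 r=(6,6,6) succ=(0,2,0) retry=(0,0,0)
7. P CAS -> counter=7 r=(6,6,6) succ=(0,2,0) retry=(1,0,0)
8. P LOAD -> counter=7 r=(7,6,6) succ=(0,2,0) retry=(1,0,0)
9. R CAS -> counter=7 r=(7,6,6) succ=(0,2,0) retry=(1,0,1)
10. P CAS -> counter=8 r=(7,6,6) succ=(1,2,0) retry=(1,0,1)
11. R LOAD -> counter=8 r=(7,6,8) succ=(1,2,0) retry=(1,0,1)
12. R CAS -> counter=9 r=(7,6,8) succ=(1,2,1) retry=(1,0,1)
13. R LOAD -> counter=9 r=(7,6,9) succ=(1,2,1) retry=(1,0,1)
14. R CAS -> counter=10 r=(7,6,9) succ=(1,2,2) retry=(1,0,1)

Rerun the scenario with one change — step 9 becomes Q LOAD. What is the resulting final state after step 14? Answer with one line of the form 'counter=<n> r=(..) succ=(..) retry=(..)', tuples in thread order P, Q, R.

(re-executing from step 9 with the substitution; state before step 9: counter=7 r=(7,6,6) succ=(0,2,0) retry=(1,0,0))
9. Q LOAD -> counter=7 r=(7,7,6) succ=(0,2,0) retry=(1,0,0)
10. P CAS -> counter=8 r=(7,7,6) succ=(1,2,0) retry=(1,0,0)
11. R LOAD -> counter=8 r=(7,7,8) succ=(1,2,0) retry=(1,0,0)
12. R CAS -> counter=9 r=(7,7,8) succ=(1,2,1) retry=(1,0,0)
13. R LOAD -> counter=9 r=(7,7,9) succ=(1,2,1) retry=(1,0,0)
14. R CAS -> counter=10 r=(7,7,9) succ=(1,2,2) retry=(1,0,0)

counter=10 r=(7,7,9) succ=(1,2,2) retry=(1,0,0)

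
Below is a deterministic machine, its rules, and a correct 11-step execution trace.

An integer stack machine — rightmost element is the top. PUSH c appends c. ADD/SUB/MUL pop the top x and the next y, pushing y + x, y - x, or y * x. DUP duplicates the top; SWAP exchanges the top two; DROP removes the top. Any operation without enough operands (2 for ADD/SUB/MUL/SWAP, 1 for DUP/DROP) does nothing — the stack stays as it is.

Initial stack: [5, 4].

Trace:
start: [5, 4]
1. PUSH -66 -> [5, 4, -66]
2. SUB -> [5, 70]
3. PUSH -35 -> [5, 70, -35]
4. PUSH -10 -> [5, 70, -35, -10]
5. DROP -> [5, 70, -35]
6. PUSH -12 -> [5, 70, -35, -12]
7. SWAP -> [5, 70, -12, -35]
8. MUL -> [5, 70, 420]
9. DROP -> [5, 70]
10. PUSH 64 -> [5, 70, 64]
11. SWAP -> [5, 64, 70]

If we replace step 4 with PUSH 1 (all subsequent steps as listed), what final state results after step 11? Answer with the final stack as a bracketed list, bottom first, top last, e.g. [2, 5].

[5, 64, 70]

(re-executing from step 4 with the substitution; state before step 4: [5, 70, -35])
4. PUSH 1 -> [5, 70, -35, 1]
5. DROP -> [5, 70, -35]
6. PUSH -12 -> [5, 70, -35, -12]
7. SWAP -> [5, 70, -12, -35]
8. MUL -> [5, 70, 420]
9. DROP -> [5, 70]
10. PUSH 64 -> [5, 70, 64]
11. SWAP -> [5, 64, 70]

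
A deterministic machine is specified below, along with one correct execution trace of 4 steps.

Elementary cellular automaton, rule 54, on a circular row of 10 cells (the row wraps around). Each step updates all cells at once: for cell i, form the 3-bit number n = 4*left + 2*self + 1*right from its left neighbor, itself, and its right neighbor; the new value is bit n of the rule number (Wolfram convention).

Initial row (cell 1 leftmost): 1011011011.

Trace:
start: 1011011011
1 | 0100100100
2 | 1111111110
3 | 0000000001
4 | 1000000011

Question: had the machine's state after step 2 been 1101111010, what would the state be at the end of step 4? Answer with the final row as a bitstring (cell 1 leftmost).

state after step 2 := 1101111010
3 | 0010000111
4 | 1111001000

1111001000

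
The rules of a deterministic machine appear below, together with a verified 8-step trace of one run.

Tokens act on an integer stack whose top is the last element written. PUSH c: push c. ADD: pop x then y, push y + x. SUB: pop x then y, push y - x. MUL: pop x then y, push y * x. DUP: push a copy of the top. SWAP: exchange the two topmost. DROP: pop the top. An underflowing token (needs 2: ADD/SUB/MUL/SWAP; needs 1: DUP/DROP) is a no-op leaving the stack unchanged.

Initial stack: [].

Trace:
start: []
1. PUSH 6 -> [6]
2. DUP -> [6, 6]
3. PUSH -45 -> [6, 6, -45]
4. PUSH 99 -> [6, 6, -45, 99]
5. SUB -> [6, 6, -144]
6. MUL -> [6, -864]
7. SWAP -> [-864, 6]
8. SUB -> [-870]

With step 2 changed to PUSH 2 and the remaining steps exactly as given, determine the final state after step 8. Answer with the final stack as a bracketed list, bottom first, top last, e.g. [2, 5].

[-294]

(re-executing from step 2 with the substitution; state before step 2: [6])
2. PUSH 2 -> [6, 2]
3. PUSH -45 -> [6, 2, -45]
4. PUSH 99 -> [6, 2, -45, 99]
5. SUB -> [6, 2, -144]
6. MUL -> [6, -288]
7. SWAP -> [-288, 6]
8. SUB -> [-294]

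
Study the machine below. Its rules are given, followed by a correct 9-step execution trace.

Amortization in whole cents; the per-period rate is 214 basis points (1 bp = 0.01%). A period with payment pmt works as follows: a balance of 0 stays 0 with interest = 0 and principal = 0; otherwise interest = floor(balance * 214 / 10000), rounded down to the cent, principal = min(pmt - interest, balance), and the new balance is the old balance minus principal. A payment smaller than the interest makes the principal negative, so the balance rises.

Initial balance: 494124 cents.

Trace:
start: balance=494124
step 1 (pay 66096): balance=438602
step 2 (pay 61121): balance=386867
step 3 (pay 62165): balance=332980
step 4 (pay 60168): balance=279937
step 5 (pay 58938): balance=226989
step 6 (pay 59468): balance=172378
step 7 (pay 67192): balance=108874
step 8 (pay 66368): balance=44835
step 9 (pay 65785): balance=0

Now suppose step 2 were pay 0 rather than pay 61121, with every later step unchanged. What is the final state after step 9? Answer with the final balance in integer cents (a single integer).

(re-executing from step 2 with the substitution; state before step 2: balance=438602)
step 2 (pay 0): balance=447988
step 3 (pay 62165): balance=395409
step 4 (pay 60168): balance=343702
step 5 (pay 58938): balance=292119
step 6 (pay 59468): balance=238902
step 7 (pay 67192): balance=176822
step 8 (pay 66368): balance=114237
step 9 (pay 65785): balance=50896

50896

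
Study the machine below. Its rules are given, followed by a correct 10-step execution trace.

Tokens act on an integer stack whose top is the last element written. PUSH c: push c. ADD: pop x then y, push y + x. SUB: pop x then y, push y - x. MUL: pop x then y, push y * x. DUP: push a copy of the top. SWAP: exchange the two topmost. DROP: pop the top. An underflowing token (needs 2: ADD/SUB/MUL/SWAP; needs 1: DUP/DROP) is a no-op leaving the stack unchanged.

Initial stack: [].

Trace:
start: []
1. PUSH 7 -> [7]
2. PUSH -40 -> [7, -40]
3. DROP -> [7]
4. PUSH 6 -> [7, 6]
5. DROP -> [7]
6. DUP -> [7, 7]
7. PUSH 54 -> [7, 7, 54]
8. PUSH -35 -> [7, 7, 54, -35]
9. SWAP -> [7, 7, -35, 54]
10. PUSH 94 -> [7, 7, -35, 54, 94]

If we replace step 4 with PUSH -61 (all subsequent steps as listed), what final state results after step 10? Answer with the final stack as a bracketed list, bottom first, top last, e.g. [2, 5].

[7, 7, -35, 54, 94]

(re-executing from step 4 with the substitution; state before step 4: [7])
4. PUSH -61 -> [7, -61]
5. DROP -> [7]
6. DUP -> [7, 7]
7. PUSH 54 -> [7, 7, 54]
8. PUSH -35 -> [7, 7, 54, -35]
9. SWAP -> [7, 7, -35, 54]
10. PUSH 94 -> [7, 7, -35, 54, 94]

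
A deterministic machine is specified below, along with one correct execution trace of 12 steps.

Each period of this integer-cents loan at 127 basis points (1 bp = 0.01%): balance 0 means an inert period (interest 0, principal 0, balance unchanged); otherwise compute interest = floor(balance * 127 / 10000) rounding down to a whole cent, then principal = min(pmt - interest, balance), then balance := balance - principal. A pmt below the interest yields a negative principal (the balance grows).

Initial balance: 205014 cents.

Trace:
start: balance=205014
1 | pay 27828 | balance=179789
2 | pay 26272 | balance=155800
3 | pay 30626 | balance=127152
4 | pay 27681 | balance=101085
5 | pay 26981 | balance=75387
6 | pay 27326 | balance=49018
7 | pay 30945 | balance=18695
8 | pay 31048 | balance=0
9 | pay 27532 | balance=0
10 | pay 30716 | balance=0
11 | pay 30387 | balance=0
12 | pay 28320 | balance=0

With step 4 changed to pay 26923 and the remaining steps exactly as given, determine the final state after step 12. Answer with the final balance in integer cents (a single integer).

(re-executing from step 4 with the substitution; state before step 4: balance=127152)
4 | pay 26923 | balance=101843
5 | pay 26981 | balance=76155
6 | pay 27326 | balance=49796
7 | pay 30945 | balance=19483
8 | pay 31048 | balance=0
9 | pay 27532 | balance=0
10 | pay 30716 | balance=0
11 | pay 30387 | balance=0
12 | pay 28320 | balance=0

0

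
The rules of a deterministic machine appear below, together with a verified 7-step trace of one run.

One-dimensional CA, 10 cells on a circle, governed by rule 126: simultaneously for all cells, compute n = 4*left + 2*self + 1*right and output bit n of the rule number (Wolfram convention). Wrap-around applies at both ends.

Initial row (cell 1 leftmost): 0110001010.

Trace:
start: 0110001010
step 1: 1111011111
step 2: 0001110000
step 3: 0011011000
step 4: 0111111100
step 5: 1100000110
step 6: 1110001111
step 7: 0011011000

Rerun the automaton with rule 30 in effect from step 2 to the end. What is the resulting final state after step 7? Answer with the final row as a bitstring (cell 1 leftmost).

(re-executing steps 2..7 under rule 30; state before step 2: 1111011111)
step 2: 0000010000
step 3: 0000111000
step 4: 0001100100
step 5: 0011011110
step 6: 0110010001
step 7: 0101111011

0101111011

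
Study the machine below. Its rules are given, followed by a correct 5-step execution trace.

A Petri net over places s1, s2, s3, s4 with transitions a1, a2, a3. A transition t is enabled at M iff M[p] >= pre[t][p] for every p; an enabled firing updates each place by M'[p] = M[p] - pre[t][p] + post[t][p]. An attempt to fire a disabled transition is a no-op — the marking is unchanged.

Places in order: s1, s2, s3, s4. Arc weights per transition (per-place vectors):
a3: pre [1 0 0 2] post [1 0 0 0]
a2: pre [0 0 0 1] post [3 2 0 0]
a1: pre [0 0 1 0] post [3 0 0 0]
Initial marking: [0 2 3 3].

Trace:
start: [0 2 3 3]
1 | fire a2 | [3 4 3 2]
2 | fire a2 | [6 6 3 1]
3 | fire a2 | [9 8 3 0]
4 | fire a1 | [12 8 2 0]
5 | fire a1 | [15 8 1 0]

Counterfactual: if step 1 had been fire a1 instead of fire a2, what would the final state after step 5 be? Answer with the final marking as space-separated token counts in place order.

15 6 0 1

(re-executing from step 1 with the substitution; state before step 1: [0 2 3 3])
1 | fire a1 | [3 2 2 3]
2 | fire a2 | [6 4 2 2]
3 | fire a2 | [9 6 2 1]
4 | fire a1 | [12 6 1 1]
5 | fire a1 | [15 6 0 1]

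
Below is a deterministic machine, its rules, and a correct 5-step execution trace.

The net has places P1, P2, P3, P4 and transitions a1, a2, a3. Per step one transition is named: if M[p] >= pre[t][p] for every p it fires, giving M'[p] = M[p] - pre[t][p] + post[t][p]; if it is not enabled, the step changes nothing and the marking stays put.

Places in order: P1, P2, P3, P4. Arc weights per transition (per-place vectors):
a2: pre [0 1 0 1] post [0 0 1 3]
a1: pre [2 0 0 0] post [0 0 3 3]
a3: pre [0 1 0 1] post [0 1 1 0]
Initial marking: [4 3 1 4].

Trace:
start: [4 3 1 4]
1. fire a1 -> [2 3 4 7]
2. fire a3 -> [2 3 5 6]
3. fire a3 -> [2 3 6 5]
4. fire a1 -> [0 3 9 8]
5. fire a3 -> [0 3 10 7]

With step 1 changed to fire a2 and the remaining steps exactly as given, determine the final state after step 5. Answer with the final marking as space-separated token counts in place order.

2 2 8 6

(re-executing from step 1 with the substitution; state before step 1: [4 3 1 4])
1. fire a2 -> [4 2 2 6]
2. fire a3 -> [4 2 3 5]
3. fire a3 -> [4 2 4 4]
4. fire a1 -> [2 2 7 7]
5. fire a3 -> [2 2 8 6]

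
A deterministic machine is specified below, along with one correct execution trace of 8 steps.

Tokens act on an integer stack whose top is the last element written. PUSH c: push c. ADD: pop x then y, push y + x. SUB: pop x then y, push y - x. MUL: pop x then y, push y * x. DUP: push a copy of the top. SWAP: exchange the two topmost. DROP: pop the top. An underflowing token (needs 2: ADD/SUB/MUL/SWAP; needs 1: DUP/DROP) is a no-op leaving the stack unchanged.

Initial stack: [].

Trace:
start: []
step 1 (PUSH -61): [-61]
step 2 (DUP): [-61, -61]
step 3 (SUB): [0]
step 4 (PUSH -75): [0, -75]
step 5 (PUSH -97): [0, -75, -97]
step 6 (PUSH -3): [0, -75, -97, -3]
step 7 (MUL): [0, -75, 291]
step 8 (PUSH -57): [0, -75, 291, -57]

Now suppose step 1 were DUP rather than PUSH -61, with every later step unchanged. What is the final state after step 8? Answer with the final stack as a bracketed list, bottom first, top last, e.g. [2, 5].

[-75, 291, -57]

(re-executing from step 1 with the substitution; state before step 1: [])
step 1 (DUP): []
step 2 (DUP): []
step 3 (SUB): []
step 4 (PUSH -75): [-75]
step 5 (PUSH -97): [-75, -97]
step 6 (PUSH -3): [-75, -97, -3]
step 7 (MUL): [-75, 291]
step 8 (PUSH -57): [-75, 291, -57]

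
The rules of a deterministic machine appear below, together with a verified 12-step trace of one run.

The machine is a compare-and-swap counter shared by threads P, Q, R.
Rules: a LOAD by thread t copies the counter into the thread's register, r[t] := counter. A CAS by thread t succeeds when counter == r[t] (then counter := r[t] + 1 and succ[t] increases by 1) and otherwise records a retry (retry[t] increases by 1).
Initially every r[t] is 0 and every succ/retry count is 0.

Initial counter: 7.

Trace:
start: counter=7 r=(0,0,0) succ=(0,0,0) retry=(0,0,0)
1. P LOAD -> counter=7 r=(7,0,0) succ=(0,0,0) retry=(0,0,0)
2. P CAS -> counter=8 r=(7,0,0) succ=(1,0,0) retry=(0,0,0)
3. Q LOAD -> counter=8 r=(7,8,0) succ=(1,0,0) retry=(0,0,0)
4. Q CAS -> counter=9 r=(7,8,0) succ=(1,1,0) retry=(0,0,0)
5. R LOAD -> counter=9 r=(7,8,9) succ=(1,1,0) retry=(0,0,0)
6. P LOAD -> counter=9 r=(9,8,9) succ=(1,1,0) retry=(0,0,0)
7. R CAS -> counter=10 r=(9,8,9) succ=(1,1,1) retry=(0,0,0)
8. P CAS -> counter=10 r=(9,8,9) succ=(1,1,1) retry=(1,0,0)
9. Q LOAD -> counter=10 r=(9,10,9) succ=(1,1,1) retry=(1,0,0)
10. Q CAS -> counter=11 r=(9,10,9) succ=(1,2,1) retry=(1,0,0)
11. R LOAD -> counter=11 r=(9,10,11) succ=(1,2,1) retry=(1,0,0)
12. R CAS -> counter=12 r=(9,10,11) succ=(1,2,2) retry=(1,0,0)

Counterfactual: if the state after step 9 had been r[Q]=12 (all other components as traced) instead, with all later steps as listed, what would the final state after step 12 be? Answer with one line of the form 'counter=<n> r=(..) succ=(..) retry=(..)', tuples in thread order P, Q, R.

state after step 9 := counter=10 r=(9,12,9) succ=(1,1,1) retry=(1,0,0)
10. Q CAS -> counter=10 r=(9,12,9) succ=(1,1,1) retry=(1,1,0)
11. R LOAD -> counter=10 r=(9,12,10) succ=(1,1,1) retry=(1,1,0)
12. R CAS -> counter=11 r=(9,12,10) succ=(1,1,2) retry=(1,1,0)

counter=11 r=(9,12,10) succ=(1,1,2) retry=(1,1,0)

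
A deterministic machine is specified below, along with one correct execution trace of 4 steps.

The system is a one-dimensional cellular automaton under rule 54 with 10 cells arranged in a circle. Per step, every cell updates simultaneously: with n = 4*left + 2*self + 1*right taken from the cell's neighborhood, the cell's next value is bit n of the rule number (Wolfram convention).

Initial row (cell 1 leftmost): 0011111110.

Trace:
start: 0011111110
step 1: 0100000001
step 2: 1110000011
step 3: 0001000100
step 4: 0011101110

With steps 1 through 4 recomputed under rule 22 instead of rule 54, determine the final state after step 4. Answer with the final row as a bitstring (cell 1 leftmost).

(re-executing steps 1..4 under rule 22; state before step 1: 0011111110)
step 1: 0100000001
step 2: 0110000011
step 3: 0001000100
step 4: 0011101110

0011101110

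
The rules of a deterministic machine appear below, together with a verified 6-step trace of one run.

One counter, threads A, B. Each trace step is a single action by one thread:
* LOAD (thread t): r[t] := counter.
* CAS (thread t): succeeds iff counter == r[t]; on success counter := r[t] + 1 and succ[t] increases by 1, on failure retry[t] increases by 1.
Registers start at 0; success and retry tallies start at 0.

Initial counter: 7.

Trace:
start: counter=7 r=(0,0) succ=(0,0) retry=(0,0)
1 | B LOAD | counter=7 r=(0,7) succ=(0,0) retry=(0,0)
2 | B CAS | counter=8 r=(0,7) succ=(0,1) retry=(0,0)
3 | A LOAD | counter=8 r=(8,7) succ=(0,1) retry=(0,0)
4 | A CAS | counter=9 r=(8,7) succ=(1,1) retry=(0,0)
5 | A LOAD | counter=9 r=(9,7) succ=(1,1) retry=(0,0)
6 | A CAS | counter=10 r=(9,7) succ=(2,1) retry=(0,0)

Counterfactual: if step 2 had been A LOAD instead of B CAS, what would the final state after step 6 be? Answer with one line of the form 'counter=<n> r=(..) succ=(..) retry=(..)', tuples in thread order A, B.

(re-executing from step 2 with the substitution; state before step 2: counter=7 r=(0,7) succ=(0,0) retry=(0,0))
2 | A LOAD | counter=7 r=(7,7) succ=(0,0) retry=(0,0)
3 | A LOAD | counter=7 r=(7,7) succ=(0,0) retry=(0,0)
4 | A CAS | counter=8 r=(7,7) succ=(1,0) retry=(0,0)
5 | A LOAD | counter=8 r=(8,7) succ=(1,0) retry=(0,0)
6 | A CAS | counter=9 r=(8,7) succ=(2,0) retry=(0,0)

counter=9 r=(8,7) succ=(2,0) retry=(0,0)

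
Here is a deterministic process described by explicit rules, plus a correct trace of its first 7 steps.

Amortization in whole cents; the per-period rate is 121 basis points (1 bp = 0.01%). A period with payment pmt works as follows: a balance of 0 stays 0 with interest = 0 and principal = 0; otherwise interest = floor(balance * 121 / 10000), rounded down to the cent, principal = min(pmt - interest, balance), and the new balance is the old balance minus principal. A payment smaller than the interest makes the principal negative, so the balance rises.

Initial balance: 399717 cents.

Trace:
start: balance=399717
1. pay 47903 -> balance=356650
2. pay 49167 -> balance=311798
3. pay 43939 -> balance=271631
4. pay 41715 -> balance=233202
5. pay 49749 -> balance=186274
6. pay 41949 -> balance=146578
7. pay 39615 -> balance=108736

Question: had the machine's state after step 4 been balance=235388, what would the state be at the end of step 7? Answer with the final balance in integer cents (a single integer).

state after step 4 := balance=235388
5. pay 49749 -> balance=188487
6. pay 41949 -> balance=148818
7. pay 39615 -> balance=111003

111003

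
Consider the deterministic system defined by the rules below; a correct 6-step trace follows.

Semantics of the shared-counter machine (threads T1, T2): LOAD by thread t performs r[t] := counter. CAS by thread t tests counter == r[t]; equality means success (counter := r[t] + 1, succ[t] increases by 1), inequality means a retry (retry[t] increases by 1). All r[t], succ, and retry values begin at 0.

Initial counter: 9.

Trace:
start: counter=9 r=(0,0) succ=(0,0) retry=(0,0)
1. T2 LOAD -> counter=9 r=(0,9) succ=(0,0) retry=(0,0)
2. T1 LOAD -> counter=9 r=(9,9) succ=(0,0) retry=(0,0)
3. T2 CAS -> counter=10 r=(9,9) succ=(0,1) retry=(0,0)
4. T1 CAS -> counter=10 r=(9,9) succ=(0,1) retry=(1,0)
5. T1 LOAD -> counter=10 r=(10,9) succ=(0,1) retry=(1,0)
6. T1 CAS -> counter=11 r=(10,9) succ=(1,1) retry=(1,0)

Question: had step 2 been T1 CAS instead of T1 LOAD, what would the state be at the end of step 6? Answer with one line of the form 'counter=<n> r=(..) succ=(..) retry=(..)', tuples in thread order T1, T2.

counter=11 r=(10,9) succ=(1,1) retry=(2,0)

(re-executing from step 2 with the substitution; state before step 2: counter=9 r=(0,9) succ=(0,0) retry=(0,0))
2. T1 CAS -> counter=9 r=(0,9) succ=(0,0) retry=(1,0)
3. T2 CAS -> counter=10 r=(0,9) succ=(0,1) retry=(1,0)
4. T1 CAS -> counter=10 r=(0,9) succ=(0,1) retry=(2,0)
5. T1 LOAD -> counter=10 r=(10,9) succ=(0,1) retry=(2,0)
6. T1 CAS -> counter=11 r=(10,9) succ=(1,1) retry=(2,0)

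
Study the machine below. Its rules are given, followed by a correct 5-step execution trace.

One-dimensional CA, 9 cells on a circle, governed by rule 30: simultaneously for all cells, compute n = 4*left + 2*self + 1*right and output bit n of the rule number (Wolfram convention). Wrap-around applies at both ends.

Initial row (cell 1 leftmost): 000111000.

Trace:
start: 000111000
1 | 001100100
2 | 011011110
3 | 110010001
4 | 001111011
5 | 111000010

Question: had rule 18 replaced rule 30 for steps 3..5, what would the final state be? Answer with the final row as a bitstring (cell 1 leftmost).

(re-executing steps 3..5 under rule 18; state before step 3: 011011110)
3 | 100000001
4 | 010000010
5 | 101000101

101000101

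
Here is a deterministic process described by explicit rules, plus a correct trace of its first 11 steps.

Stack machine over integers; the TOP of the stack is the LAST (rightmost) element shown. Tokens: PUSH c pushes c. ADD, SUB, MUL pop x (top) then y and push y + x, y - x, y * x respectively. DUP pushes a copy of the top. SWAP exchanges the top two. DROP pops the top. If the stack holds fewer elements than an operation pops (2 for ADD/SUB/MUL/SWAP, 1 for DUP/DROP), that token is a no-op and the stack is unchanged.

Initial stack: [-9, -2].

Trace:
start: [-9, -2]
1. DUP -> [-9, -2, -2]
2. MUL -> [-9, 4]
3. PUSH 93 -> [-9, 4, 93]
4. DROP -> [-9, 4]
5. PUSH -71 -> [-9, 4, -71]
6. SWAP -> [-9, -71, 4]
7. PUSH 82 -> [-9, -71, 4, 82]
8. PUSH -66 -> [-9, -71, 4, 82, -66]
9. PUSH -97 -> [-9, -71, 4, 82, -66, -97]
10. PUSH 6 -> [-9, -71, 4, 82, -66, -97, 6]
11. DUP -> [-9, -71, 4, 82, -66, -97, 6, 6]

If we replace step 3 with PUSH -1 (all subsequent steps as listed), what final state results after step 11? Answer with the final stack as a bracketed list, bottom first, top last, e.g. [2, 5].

[-9, -71, 4, 82, -66, -97, 6, 6]

(re-executing from step 3 with the substitution; state before step 3: [-9, 4])
3. PUSH -1 -> [-9, 4, -1]
4. DROP -> [-9, 4]
5. PUSH -71 -> [-9, 4, -71]
6. SWAP -> [-9, -71, 4]
7. PUSH 82 -> [-9, -71, 4, 82]
8. PUSH -66 -> [-9, -71, 4, 82, -66]
9. PUSH -97 -> [-9, -71, 4, 82, -66, -97]
10. PUSH 6 -> [-9, -71, 4, 82, -66, -97, 6]
11. DUP -> [-9, -71, 4, 82, -66, -97, 6, 6]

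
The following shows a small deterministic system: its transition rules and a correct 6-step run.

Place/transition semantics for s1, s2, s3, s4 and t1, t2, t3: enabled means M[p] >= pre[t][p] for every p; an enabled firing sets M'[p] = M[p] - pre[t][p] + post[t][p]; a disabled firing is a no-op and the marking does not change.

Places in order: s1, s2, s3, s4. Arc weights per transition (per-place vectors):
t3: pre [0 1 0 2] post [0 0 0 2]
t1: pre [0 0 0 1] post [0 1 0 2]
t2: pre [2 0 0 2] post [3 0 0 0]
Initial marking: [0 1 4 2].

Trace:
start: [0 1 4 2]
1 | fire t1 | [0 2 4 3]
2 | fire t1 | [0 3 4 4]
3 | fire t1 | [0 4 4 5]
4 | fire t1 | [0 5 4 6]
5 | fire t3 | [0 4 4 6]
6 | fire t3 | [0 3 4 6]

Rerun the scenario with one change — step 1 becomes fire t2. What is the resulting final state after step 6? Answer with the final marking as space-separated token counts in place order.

(re-executing from step 1 with the substitution; state before step 1: [0 1 4 2])
1 | fire t2 | [0 1 4 2]
2 | fire t1 | [0 2 4 3]
3 | fire t1 | [0 3 4 4]
4 | fire t1 | [0 4 4 5]
5 | fire t3 | [0 3 4 5]
6 | fire t3 | [0 2 4 5]

0 2 4 5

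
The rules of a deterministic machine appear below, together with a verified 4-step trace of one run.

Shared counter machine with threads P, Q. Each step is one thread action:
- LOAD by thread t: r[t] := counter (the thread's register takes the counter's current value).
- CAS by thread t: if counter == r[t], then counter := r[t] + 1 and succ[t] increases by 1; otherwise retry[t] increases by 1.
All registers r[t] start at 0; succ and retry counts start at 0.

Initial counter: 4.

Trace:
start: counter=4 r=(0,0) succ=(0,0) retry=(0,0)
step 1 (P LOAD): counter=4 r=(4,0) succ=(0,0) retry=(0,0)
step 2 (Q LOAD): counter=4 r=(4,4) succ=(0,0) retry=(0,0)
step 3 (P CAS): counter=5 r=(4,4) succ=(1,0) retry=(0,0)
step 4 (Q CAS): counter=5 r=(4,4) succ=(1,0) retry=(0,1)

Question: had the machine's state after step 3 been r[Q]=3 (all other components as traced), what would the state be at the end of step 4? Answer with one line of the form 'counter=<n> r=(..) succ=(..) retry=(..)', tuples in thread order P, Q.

counter=5 r=(4,3) succ=(1,0) retry=(0,1)

state after step 3 := counter=5 r=(4,3) succ=(1,0) retry=(0,0)
step 4 (Q CAS): counter=5 r=(4,3) succ=(1,0) retry=(0,1)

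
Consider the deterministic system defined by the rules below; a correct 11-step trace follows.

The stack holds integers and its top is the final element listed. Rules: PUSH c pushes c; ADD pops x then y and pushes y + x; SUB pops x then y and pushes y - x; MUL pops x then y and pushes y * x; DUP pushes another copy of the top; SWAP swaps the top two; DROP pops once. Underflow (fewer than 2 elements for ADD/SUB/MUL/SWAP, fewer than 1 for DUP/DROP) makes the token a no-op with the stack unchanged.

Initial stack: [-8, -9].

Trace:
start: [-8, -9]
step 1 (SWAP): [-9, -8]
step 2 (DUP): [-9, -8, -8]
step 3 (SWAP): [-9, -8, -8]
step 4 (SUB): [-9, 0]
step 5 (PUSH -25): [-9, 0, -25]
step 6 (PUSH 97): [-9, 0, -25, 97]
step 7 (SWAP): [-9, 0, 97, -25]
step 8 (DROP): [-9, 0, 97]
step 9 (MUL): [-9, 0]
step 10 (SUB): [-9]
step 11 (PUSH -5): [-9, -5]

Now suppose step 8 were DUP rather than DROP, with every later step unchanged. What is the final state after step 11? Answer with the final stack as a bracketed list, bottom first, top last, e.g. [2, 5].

(re-executing from step 8 with the substitution; state before step 8: [-9, 0, 97, -25])
step 8 (DUP): [-9, 0, 97, -25, -25]
step 9 (MUL): [-9, 0, 97, 625]
step 10 (SUB): [-9, 0, -528]
step 11 (PUSH -5): [-9, 0, -528, -5]

[-9, 0, -528, -5]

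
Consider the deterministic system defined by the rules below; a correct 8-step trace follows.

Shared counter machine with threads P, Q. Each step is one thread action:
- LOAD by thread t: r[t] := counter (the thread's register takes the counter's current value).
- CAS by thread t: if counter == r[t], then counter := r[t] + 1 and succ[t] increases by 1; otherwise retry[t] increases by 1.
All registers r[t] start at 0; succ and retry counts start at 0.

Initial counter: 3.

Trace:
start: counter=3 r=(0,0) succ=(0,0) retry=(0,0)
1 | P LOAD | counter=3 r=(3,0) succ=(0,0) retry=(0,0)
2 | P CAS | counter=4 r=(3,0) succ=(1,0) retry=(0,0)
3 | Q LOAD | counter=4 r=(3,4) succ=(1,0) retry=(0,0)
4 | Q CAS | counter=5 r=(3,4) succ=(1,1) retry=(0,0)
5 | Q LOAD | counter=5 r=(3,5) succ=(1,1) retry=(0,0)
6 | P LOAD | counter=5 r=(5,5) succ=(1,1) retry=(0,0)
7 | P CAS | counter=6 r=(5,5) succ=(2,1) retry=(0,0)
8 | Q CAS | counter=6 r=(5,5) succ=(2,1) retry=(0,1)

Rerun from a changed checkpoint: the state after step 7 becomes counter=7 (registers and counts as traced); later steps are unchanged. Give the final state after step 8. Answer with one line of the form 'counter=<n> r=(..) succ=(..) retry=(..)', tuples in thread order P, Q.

state after step 7 := counter=7 r=(5,5) succ=(2,1) retry=(0,0)
8 | Q CAS | counter=7 r=(5,5) succ=(2,1) retry=(0,1)

counter=7 r=(5,5) succ=(2,1) retry=(0,1)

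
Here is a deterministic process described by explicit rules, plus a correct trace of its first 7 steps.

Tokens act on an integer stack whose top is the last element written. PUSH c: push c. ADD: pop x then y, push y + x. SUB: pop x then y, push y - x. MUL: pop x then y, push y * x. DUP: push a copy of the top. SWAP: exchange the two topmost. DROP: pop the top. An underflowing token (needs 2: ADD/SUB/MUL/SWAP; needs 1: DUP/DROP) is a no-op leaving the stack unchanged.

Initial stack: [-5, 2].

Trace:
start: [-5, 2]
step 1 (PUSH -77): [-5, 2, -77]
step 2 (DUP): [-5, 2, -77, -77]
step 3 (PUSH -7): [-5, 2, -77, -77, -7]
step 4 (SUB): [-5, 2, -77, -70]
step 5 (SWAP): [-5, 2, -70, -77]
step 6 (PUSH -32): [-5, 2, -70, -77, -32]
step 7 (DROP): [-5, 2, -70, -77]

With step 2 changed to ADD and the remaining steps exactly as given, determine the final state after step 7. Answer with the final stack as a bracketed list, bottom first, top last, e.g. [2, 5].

(re-executing from step 2 with the substitution; state before step 2: [-5, 2, -77])
step 2 (ADD): [-5, -75]
step 3 (PUSH -7): [-5, -75, -7]
step 4 (SUB): [-5, -68]
step 5 (SWAP): [-68, -5]
step 6 (PUSH -32): [-68, -5, -32]
step 7 (DROP): [-68, -5]

[-68, -5]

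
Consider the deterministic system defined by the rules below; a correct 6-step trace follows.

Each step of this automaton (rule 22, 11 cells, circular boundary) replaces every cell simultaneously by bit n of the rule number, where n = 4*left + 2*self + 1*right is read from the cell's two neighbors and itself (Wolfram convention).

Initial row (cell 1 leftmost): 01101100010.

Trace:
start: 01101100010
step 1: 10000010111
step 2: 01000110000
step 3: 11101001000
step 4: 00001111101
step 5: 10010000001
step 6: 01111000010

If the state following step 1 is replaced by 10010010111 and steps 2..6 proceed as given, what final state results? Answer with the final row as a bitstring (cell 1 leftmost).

01111110000

state after step 1 := 10010010111
step 2: 01111110000
step 3: 10000001000
step 4: 11000011101
step 5: 00100100000
step 6: 01111110000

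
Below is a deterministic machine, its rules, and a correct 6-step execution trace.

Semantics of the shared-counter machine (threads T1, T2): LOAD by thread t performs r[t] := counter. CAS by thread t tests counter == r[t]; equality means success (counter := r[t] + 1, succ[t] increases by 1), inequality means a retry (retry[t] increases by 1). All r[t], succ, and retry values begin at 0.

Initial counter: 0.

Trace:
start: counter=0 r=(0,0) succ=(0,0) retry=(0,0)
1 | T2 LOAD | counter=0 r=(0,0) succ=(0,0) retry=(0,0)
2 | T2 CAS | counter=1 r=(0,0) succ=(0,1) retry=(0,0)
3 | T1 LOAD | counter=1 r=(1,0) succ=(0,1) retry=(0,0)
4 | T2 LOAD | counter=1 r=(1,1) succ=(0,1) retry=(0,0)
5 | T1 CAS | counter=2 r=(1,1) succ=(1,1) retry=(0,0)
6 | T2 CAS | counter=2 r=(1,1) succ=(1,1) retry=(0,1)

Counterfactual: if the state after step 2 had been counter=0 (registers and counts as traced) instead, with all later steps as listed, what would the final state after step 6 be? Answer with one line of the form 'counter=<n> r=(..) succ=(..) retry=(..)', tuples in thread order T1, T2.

counter=1 r=(0,0) succ=(1,1) retry=(0,1)

state after step 2 := counter=0 r=(0,0) succ=(0,1) retry=(0,0)
3 | T1 LOAD | counter=0 r=(0,0) succ=(0,1) retry=(0,0)
4 | T2 LOAD | counter=0 r=(0,0) succ=(0,1) retry=(0,0)
5 | T1 CAS | counter=1 r=(0,0) succ=(1,1) retry=(0,0)
6 | T2 CAS | counter=1 r=(0,0) succ=(1,1) retry=(0,1)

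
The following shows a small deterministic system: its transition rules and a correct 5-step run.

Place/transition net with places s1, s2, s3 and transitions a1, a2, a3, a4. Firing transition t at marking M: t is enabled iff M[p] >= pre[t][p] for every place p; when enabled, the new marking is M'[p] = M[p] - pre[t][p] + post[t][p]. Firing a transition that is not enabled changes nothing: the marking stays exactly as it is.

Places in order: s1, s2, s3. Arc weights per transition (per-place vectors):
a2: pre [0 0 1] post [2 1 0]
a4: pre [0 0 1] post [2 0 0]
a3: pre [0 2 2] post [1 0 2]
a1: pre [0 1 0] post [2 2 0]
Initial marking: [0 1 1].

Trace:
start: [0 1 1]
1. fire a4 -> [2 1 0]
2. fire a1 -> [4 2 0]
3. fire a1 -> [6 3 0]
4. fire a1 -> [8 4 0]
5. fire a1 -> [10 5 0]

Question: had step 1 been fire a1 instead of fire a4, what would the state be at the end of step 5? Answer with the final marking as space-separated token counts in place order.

10 6 1

(re-executing from step 1 with the substitution; state before step 1: [0 1 1])
1. fire a1 -> [2 2 1]
2. fire a1 -> [4 3 1]
3. fire a1 -> [6 4 1]
4. fire a1 -> [8 5 1]
5. fire a1 -> [10 6 1]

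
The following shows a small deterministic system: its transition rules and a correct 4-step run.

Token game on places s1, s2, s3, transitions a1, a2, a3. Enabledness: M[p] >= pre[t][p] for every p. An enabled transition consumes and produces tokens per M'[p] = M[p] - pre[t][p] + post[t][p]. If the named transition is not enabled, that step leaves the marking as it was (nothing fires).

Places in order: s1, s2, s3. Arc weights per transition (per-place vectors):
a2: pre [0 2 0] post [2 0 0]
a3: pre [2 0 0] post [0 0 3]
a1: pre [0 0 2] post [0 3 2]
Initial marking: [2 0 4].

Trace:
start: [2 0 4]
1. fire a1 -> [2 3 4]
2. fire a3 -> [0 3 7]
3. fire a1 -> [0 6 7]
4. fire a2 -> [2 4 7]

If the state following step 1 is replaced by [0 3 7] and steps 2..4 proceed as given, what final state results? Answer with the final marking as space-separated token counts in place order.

2 4 7

state after step 1 := [0 3 7]
2. fire a3 -> [0 3 7]
3. fire a1 -> [0 6 7]
4. fire a2 -> [2 4 7]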